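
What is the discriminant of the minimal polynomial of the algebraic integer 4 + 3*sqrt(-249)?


The element 4 + 3*sqrt(-249) has minimal polynomial:
x^2 - 8*x + 2257
Discriminant = (-8)^2 - 4*(2257)
= 64 - 9028
= -8964

-8964


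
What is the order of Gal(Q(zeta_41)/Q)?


|Gal(Q(zeta_41)/Q)| = phi(41)
= 40

40


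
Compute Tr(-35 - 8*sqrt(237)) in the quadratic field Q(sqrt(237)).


Tr(a + b*sqrt(d)) = (a + b*sqrt(d)) + (a - b*sqrt(d)) = 2a
= 2 * (-35)
= -70

-70


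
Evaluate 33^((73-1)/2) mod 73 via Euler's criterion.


p = 73 is prime and the exponent is (p-1)/2 = 36, so by Euler's criterion 33^36 = (33/73) = +1 or -1 mod 73.
Compute by square-and-multiply:
  36 = 32 + 4 (binary 100100)
  Repeated squaring mod 73: 33^1 = 33, 33^2 = 67, 33^4 = 36, 33^8 = 55, 33^16 = 32, 33^32 = 2
  33^36 = 33^32 * 33^4 = 2 * 36 mod 73
    2 * 36 = 72 = 72 mod 73
  33^36 = 72 mod 73
Result 72 = p - 1 = -1 mod 73: 33 is a quadratic non-residue mod 73. As a residue in [0, p-1] the value is 72.
33^36 mod 73 = 72

72


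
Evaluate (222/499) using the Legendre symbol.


p = 499 is prime, so compute (222/499) with the reciprocity algorithm (Jacobi-symbol steps: pull out 2s via (2/n), flip via reciprocity, reduce):
  pull out 2: (2/499) = -1  (since 499 mod 8 = 3)
  reciprocity: (111/499) -> -(499/111)
  reduce: (55/111)
  reciprocity: (55/111) -> -(111/55)
  reduce: (1/55)
  (1/55) = 1
Product of signs = -1
(222/499) = -1

-1


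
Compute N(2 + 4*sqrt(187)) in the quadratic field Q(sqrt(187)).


N(a + b*sqrt(d)) = a^2 - d*b^2
= (2)^2 - (187)*(4)^2
= 4 - 2992
= -2988

-2988


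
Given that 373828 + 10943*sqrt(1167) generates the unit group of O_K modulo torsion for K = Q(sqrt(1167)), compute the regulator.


epsilon = 373828 + 10943*sqrt(1167)
= 747656.0000
R = ln(747656.0000)
= 13.5247

13.5247


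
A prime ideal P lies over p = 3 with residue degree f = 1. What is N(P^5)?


N(P^a) = p^(a*f)
= 3^(5*1)
= 3^5
= 243

243


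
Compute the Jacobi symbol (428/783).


Compute (428/783) via quadratic reciprocity:
  pull out 2: (2/783) = +1  (since 783 mod 8 = 7)
  pull out 2: (2/783) = +1  (since 783 mod 8 = 7)
  reciprocity: (107/783) -> -(783/107)
  reduce: (34/107)
  pull out 2: (2/107) = -1  (since 107 mod 8 = 3)
  reciprocity: (17/107) -> +(107/17)
  reduce: (5/17)
  reciprocity: (5/17) -> +(17/5)
  reduce: (2/5)
  pull out 2: (2/5) = -1  (since 5 mod 8 = 5)
  (1/5) = 1
Product of signs = -1

-1


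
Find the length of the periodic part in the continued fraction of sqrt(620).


Run the CF algorithm for sqrt(620).
a_0 = floor(sqrt(620)) = 24; set m_0=0, q_0=1.
Recurrence: m' = q*a - m,  q' = (d - m'^2)/q,  a' = floor((a_0 + m')/q').
  step 1: m=24, q=44, a=1
  step 2: m=20, q=5, a=8
  step 3: m=20, q=44, a=1
  step 4: m=24, q=1, a=48
a_4 = 2*a_0 = 48, so the period closes here.
sqrt(620) = [24; 1, 8, 1, 48]
Period length = 4

4


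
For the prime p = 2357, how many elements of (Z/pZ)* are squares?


For prime p, the number of non-zero quadratic residues is (p-1)/2.
= (2357-1)/2
= 1178

1178


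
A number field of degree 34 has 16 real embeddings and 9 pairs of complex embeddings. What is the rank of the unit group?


By Dirichlet's unit theorem:
rank = r1 + r2 - 1
= 16 + 9 - 1
= 24

24


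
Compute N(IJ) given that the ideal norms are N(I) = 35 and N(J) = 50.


N(IJ) = N(I) * N(J)
= 35 * 50
= 1750

1750


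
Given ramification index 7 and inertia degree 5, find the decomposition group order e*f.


|D_P| = e * f
= 7 * 5
= 35

35


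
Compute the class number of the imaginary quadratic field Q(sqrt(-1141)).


K = Q(sqrt(-1141)). d mod 4 = 3, so D = disc(K) = 4d = -4564
h(K) equals the number of primitive reduced positive-definite forms (a, b, c) = a*x^2 + b*x*y + c*y^2 with b^2 - 4ac = D,
where reduced means |b| <= a <= c, with b >= 0 whenever |b| = a or a = c, and primitive means gcd(a, b, c) = 1.
Reduced forces 3a^2 <= |D| = 4564, so 1 <= a <= 39; b must have the parity of D, and c = (b^2 - D)/(4a) must be an integer >= a.
Enumerate a = 1..39, b in [-a, a]:
  a=1: (1, 0, 1141)  [1]
  a=2: (2, 2, 571)  [1]
  a=3..4: none
  a=5: (5, -4, 229), (5, 4, 229)  [2]
  a=6: none
  a=7: (7, 0, 163)  [1]
  a=8..9: none
  a=10: (10, -6, 115), (10, 6, 115)  [2]
  a=11: (11, -10, 106), (11, 10, 106)  [2]
  a=12: none
  a=13: (13, -8, 89), (13, 8, 89)  [2]
  a=14: (14, 14, 85)  [1]
  a=15..16: none
  a=17: (17, -14, 70), (17, 14, 70)  [2]
  a=18..21: none
  a=22: (22, -10, 53), (22, 10, 53)  [2]
  a=23: (23, -6, 50), (23, 6, 50)  [2]
  a=24: none
  a=25: (25, -6, 46), (25, 6, 46)  [2]
  a=26: (26, -18, 47), (26, 18, 47)  [2]
  a=27..33: none
  a=34: (34, -14, 35), (34, 14, 35)  [2]
  a=35..39: none
Total reduced forms: 1 + 1 + 2 + 1 + 2 + 2 + 2 + 1 + 2 + 2 + 2 + 2 + 2 + 2 = 24
h = 24

24


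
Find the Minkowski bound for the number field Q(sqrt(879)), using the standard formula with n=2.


d = 879, d mod 4 = 3, so disc(K) = 4d = 3516; |disc(K)| = 3516
Real quadratic field, so n = 2, s = r2 = 0, r1 = 2
M = (n!/n^n) * (4/pi)^s * sqrt(|disc(K)|) = (2!/2^2) * (4/pi)^0 * sqrt(3516)
= 0.5 * 1.000000 * 59.295868
= 29.6479

29.6479


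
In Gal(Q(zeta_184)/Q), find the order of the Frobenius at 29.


The Frobenius at p in Gal(Q(zeta_n)/Q) = (Z/nZ)* is the class of p, so its order is ord_184(29), the smallest k >= 1 with 29^k = 1 mod 184.
n = 184 = 2^3 * 23, phi(184) = 88; the order divides phi(n).
Divisors of 88: 1, 2, 4, 8, 11, 22, 44, 88
Repeated squaring mod 184: 29^1 = 29, 29^2 = 105, 29^4 = 169, 29^8 = 41, 29^16 = 25, 29^32 = 73, 29^64 = 177
Test divisors in increasing order:
  k=1: 29^1 = 29 mod 184
  k=2: 29^2 = 105 mod 184
  k=4: 29^4 = 169 mod 184
  k=8: 29^8 = 41 mod 184
  k=11: 29^11 = 41 * 105 * 29 = 93 mod 184
  k=22: 29^22 = 25 * 169 * 105 = 1 mod 184  <- first divisor giving 1
Order = 22

22


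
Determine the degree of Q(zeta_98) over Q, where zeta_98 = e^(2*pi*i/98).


The degree equals Euler's totient phi(98).
98 = 2 * 7^2
phi(98) = 42

42


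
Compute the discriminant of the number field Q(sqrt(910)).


For K = Q(sqrt(d)) with d squarefree: disc(K) = d if d = 1 mod 4, and disc(K) = 4d if d = 2 or 3 mod 4.
Here d = 910, and d mod 4 = 2.
d = 2 mod 4, not 1 (O_K = Z[sqrt(d)]), so disc(K) = 4d = 4 * (910) = 3640

3640


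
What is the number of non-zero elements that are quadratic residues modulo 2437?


For prime p, the number of non-zero quadratic residues is (p-1)/2.
= (2437-1)/2
= 1218

1218


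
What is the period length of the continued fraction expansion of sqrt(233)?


Run the CF algorithm for sqrt(233).
a_0 = floor(sqrt(233)) = 15; set m_0=0, q_0=1.
Recurrence: m' = q*a - m,  q' = (d - m'^2)/q,  a' = floor((a_0 + m')/q').
  step 1: m=15, q=8, a=3
  step 2: m=9, q=19, a=1
  step 3: m=10, q=7, a=3
  step 4: m=11, q=16, a=1
  step 5: m=5, q=13, a=1
  step 6: m=8, q=13, a=1
  step 7: m=5, q=16, a=1
  step 8: m=11, q=7, a=3
  step 9: m=10, q=19, a=1
  step 10: m=9, q=8, a=3
  step 11: m=15, q=1, a=30
a_11 = 2*a_0 = 30, so the period closes here.
sqrt(233) = [15; 3, 1, 3, 1, 1, 1, 1, 3, 1, 3, 30]
Period length = 11

11


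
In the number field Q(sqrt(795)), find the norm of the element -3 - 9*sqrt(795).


N(a + b*sqrt(d)) = a^2 - d*b^2
= (-3)^2 - (795)*(-9)^2
= 9 - 64395
= -64386

-64386


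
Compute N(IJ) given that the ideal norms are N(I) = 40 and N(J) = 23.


N(IJ) = N(I) * N(J)
= 40 * 23
= 920

920


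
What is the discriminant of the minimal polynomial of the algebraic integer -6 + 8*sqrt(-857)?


The element -6 + 8*sqrt(-857) has minimal polynomial:
x^2 + 12*x + 54884
Discriminant = (12)^2 - 4*(54884)
= 144 - 219536
= -219392

-219392


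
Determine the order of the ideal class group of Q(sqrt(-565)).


K = Q(sqrt(-565)). d mod 4 = 3, so D = disc(K) = 4d = -2260
h(K) equals the number of primitive reduced positive-definite forms (a, b, c) = a*x^2 + b*x*y + c*y^2 with b^2 - 4ac = D,
where reduced means |b| <= a <= c, with b >= 0 whenever |b| = a or a = c, and primitive means gcd(a, b, c) = 1.
Reduced forces 3a^2 <= |D| = 2260, so 1 <= a <= 27; b must have the parity of D, and c = (b^2 - D)/(4a) must be an integer >= a.
Enumerate a = 1..27, b in [-a, a]:
  a=1: (1, 0, 565)  [1]
  a=2: (2, 2, 283)  [1]
  a=3..4: none
  a=5: (5, 0, 113)  [1]
  a=6: none
  a=7: (7, -6, 82), (7, 6, 82)  [2]
  a=8..9: none
  a=10: (10, 10, 59)  [1]
  a=11..13: none
  a=14: (14, -6, 41), (14, 6, 41)  [2]
  a=15..16: none
  a=17: (17, -16, 37), (17, 16, 37)  [2]
  a=18: none
  a=19: (19, -18, 34), (19, 18, 34)  [2]
  a=20..27: none
Total reduced forms: 1 + 1 + 1 + 2 + 1 + 2 + 2 + 2 = 12
h = 12

12


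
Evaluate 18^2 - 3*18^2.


x^2 - d*y^2
= 18^2 - 3*18^2
= 324 - 972
= -648

-648


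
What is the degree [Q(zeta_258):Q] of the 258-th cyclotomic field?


The degree equals Euler's totient phi(258).
258 = 2 * 3 * 43
phi(258) = 84

84


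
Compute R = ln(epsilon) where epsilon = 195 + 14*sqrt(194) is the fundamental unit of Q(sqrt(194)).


epsilon = 195 + 14*sqrt(194)
= 389.9974
R = ln(389.9974)
= 5.9661

5.9661


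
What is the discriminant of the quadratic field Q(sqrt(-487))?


For K = Q(sqrt(d)) with d squarefree: disc(K) = d if d = 1 mod 4, and disc(K) = 4d if d = 2 or 3 mod 4.
Here d = -487, and d mod 4 = 1.
d = 1 mod 4 (O_K = Z[(1+sqrt(d))/2]), so disc(K) = d = -487

-487


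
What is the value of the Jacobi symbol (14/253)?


Compute (14/253) via quadratic reciprocity:
  pull out 2: (2/253) = -1  (since 253 mod 8 = 5)
  reciprocity: (7/253) -> +(253/7)
  reduce: (1/7)
  (1/7) = 1
Product of signs = -1

-1


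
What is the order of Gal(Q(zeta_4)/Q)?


|Gal(Q(zeta_4)/Q)| = phi(4)
= 2

2


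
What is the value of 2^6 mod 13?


p = 13 is prime and the exponent is (p-1)/2 = 6, so by Euler's criterion 2^6 = (2/13) = +1 or -1 mod 13.
Compute by square-and-multiply:
  6 = 4 + 2 (binary 110)
  Repeated squaring mod 13: 2^1 = 2, 2^2 = 4, 2^4 = 3
  2^6 = 2^4 * 2^2 = 3 * 4 mod 13
    3 * 4 = 12 = 12 mod 13
  2^6 = 12 mod 13
Result 12 = p - 1 = -1 mod 13: 2 is a quadratic non-residue mod 13. As a residue in [0, p-1] the value is 12.
2^6 mod 13 = 12

12


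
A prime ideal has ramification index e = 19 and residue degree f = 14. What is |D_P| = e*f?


|D_P| = e * f
= 19 * 14
= 266

266


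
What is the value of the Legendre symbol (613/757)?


p = 757 is prime, so compute (613/757) with the reciprocity algorithm (Jacobi-symbol steps: pull out 2s via (2/n), flip via reciprocity, reduce):
  reciprocity: (613/757) -> +(757/613)
  reduce: (144/613)
  pull out 2: (2/613) = -1  (since 613 mod 8 = 5)
  pull out 2: (2/613) = -1  (since 613 mod 8 = 5)
  pull out 2: (2/613) = -1  (since 613 mod 8 = 5)
  pull out 2: (2/613) = -1  (since 613 mod 8 = 5)
  reciprocity: (9/613) -> +(613/9)
  reduce: (1/9)
  (1/9) = 1
Product of signs = 1
(613/757) = 1

1


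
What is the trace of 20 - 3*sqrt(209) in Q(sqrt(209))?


Tr(a + b*sqrt(d)) = (a + b*sqrt(d)) + (a - b*sqrt(d)) = 2a
= 2 * (20)
= 40

40


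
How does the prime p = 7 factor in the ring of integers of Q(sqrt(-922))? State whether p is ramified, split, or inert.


K = Q(sqrt(-922)). Since d mod 4 = 2, disc(K) = -3688.
Check p | disc: -3688 mod 7 = 1.
p does not divide disc. Compute Legendre symbol (d/p):
2^((7-1)/2) mod 7 = 1
(d/p) = 1, so p splits: (p) = P*P' with e=1, f=1, g=2.
Therefore p is split.

split


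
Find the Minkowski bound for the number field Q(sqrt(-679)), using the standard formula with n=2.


d = -679, d mod 4 = 1, so disc(K) = d = -679; |disc(K)| = 679
Imaginary quadratic field, so n = 2, s = r2 = 1, r1 = 0
M = (n!/n^n) * (4/pi)^s * sqrt(|disc(K)|) = (2!/2^2) * (4/pi)^1 * sqrt(679)
= 0.5 * 1.273240 * 26.057628
= 16.5888

16.5888


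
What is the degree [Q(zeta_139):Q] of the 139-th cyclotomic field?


The degree equals Euler's totient phi(139).
139 = 139
phi(139) = 138

138


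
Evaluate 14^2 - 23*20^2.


x^2 - d*y^2
= 14^2 - 23*20^2
= 196 - 9200
= -9004

-9004


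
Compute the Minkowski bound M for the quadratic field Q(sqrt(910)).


d = 910, d mod 4 = 2, so disc(K) = 4d = 3640; |disc(K)| = 3640
Real quadratic field, so n = 2, s = r2 = 0, r1 = 2
M = (n!/n^n) * (4/pi)^s * sqrt(|disc(K)|) = (2!/2^2) * (4/pi)^0 * sqrt(3640)
= 0.5 * 1.000000 * 60.332413
= 30.1662

30.1662


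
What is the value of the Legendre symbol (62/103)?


p = 103 is prime, so compute (62/103) with the reciprocity algorithm (Jacobi-symbol steps: pull out 2s via (2/n), flip via reciprocity, reduce):
  pull out 2: (2/103) = +1  (since 103 mod 8 = 7)
  reciprocity: (31/103) -> -(103/31)
  reduce: (10/31)
  pull out 2: (2/31) = +1  (since 31 mod 8 = 7)
  reciprocity: (5/31) -> +(31/5)
  reduce: (1/5)
  (1/5) = 1
Product of signs = -1
(62/103) = -1

-1


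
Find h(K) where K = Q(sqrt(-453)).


K = Q(sqrt(-453)). d mod 4 = 3, so D = disc(K) = 4d = -1812
h(K) equals the number of primitive reduced positive-definite forms (a, b, c) = a*x^2 + b*x*y + c*y^2 with b^2 - 4ac = D,
where reduced means |b| <= a <= c, with b >= 0 whenever |b| = a or a = c, and primitive means gcd(a, b, c) = 1.
Reduced forces 3a^2 <= |D| = 1812, so 1 <= a <= 24; b must have the parity of D, and c = (b^2 - D)/(4a) must be an integer >= a.
Enumerate a = 1..24, b in [-a, a]:
  a=1: (1, 0, 453)  [1]
  a=2: (2, 2, 227)  [1]
  a=3: (3, 0, 151)  [1]
  a=4..5: none
  a=6: (6, 6, 77)  [1]
  a=7: (7, -6, 66), (7, 6, 66)  [2]
  a=8..10: none
  a=11: (11, -6, 42), (11, 6, 42)  [2]
  a=12..13: none
  a=14: (14, -6, 33), (14, 6, 33)  [2]
  a=15..20: none
  a=21: (21, -6, 22), (21, 6, 22)  [2]
  a=22..24: none
Total reduced forms: 1 + 1 + 1 + 1 + 2 + 2 + 2 + 2 = 12
h = 12

12


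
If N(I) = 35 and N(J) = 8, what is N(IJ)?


N(IJ) = N(I) * N(J)
= 35 * 8
= 280

280


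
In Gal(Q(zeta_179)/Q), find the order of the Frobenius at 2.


The Frobenius at p in Gal(Q(zeta_n)/Q) = (Z/nZ)* is the class of p, so its order is ord_179(2), the smallest k >= 1 with 2^k = 1 mod 179.
n = 179 = 179, phi(179) = 178; the order divides phi(n).
Divisors of 178: 1, 2, 89, 178
Repeated squaring mod 179: 2^1 = 2, 2^2 = 4, 2^4 = 16, 2^8 = 77, 2^16 = 22, 2^32 = 126, 2^64 = 124, 2^128 = 161
Test divisors in increasing order:
  k=1: 2^1 = 2 mod 179
  k=2: 2^2 = 4 mod 179
  k=89: 2^89 = 124 * 22 * 77 * 2 = 178 mod 179
  k=178: 2^178 = 161 * 126 * 22 * 4 = 1 mod 179  <- first divisor giving 1
Order = 178

178


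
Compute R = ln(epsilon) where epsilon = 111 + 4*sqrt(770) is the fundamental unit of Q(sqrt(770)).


epsilon = 111 + 4*sqrt(770)
= 221.9955
R = ln(221.9955)
= 5.4027

5.4027


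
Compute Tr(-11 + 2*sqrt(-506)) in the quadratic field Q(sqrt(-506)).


Tr(a + b*sqrt(d)) = (a + b*sqrt(d)) + (a - b*sqrt(d)) = 2a
= 2 * (-11)
= -22

-22


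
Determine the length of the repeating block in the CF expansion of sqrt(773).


Run the CF algorithm for sqrt(773).
a_0 = floor(sqrt(773)) = 27; set m_0=0, q_0=1.
Recurrence: m' = q*a - m,  q' = (d - m'^2)/q,  a' = floor((a_0 + m')/q').
  step 1: m=27, q=44, a=1
  step 2: m=17, q=11, a=4
  step 3: m=27, q=4, a=13
  step 4: m=25, q=37, a=1
  step 5: m=12, q=17, a=2
  step 6: m=22, q=17, a=2
  step 7: m=12, q=37, a=1
  step 8: m=25, q=4, a=13
  step 9: m=27, q=11, a=4
  step 10: m=17, q=44, a=1
  step 11: m=27, q=1, a=54
a_11 = 2*a_0 = 54, so the period closes here.
sqrt(773) = [27; 1, 4, 13, 1, 2, 2, 1, 13, 4, 1, 54]
Period length = 11

11


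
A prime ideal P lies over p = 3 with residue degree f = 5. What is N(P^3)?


N(P^a) = p^(a*f)
= 3^(3*5)
= 3^15
= 14348907

14348907


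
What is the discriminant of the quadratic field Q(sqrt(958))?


For K = Q(sqrt(d)) with d squarefree: disc(K) = d if d = 1 mod 4, and disc(K) = 4d if d = 2 or 3 mod 4.
Here d = 958, and d mod 4 = 2.
d = 2 mod 4, not 1 (O_K = Z[sqrt(d)]), so disc(K) = 4d = 4 * (958) = 3832

3832


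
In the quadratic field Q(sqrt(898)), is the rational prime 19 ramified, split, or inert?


K = Q(sqrt(898)). Since d mod 4 = 2, disc(K) = 3592.
Check p | disc: 3592 mod 19 = 1.
p does not divide disc. Compute Legendre symbol (d/p):
5^((19-1)/2) mod 19 = 1
(d/p) = 1, so p splits: (p) = P*P' with e=1, f=1, g=2.
Therefore p is split.

split


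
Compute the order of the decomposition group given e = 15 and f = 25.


|D_P| = e * f
= 15 * 25
= 375

375


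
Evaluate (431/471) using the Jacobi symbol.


Compute (431/471) via quadratic reciprocity:
  reciprocity: (431/471) -> -(471/431)
  reduce: (40/431)
  pull out 2: (2/431) = +1  (since 431 mod 8 = 7)
  pull out 2: (2/431) = +1  (since 431 mod 8 = 7)
  pull out 2: (2/431) = +1  (since 431 mod 8 = 7)
  reciprocity: (5/431) -> +(431/5)
  reduce: (1/5)
  (1/5) = 1
Product of signs = -1

-1


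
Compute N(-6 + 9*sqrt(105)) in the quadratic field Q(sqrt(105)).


N(a + b*sqrt(d)) = a^2 - d*b^2
= (-6)^2 - (105)*(9)^2
= 36 - 8505
= -8469

-8469


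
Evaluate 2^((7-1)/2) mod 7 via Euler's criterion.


p = 7 is prime and the exponent is (p-1)/2 = 3, so by Euler's criterion 2^3 = (2/7) = +1 or -1 mod 7.
Compute by square-and-multiply:
  3 = 2 + 1 (binary 11)
  Repeated squaring mod 7: 2^1 = 2, 2^2 = 4
  2^3 = 2^2 * 2^1 = 4 * 2 mod 7
    4 * 2 = 8 = 1 mod 7
  2^3 = 1 mod 7
Result 1: 2 is a quadratic residue mod 7.
2^3 mod 7 = 1

1


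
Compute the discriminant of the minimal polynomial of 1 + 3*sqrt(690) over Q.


The element 1 + 3*sqrt(690) has minimal polynomial:
x^2 - 2*x - 6209
Discriminant = (-2)^2 - 4*(-6209)
= 4 + 24836
= 24840

24840


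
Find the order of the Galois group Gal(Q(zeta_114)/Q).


|Gal(Q(zeta_114)/Q)| = phi(114)
= 36

36


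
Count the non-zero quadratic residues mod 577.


For prime p, the number of non-zero quadratic residues is (p-1)/2.
= (577-1)/2
= 288

288


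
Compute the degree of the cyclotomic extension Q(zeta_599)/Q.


The degree equals Euler's totient phi(599).
599 = 599
phi(599) = 598

598


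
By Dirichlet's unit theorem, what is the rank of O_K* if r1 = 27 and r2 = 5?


By Dirichlet's unit theorem:
rank = r1 + r2 - 1
= 27 + 5 - 1
= 31

31


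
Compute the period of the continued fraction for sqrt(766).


Run the CF algorithm for sqrt(766).
a_0 = floor(sqrt(766)) = 27; set m_0=0, q_0=1.
Recurrence: m' = q*a - m,  q' = (d - m'^2)/q,  a' = floor((a_0 + m')/q').
  step 1: m=27, q=37, a=1
  step 2: m=10, q=18, a=2
  step 3: m=26, q=5, a=10
  step 4: m=24, q=38, a=1
  step 5: m=14, q=15, a=2
  step 6: m=16, q=34, a=1
  step 7: m=18, q=13, a=3
  step 8: m=21, q=25, a=1
  step 9: m=4, q=30, a=1
  step 10: m=26, q=3, a=17
  step 11: m=25, q=47, a=1
  step 12: m=22, q=6, a=8
  step 13: m=26, q=15, a=3
  step 14: m=19, q=27, a=1
  step 15: m=8, q=26, a=1
  step 16: m=18, q=17, a=2
  step 17: m=16, q=30, a=1
  step 18: m=14, q=19, a=2
  step 19: m=24, q=10, a=5
  step 20: m=26, q=9, a=5
  step 21: m=19, q=45, a=1
  step 22: m=26, q=2, a=26
  step 23: m=26, q=45, a=1
  step 24: m=19, q=9, a=5
  step 25: m=26, q=10, a=5
  step 26: m=24, q=19, a=2
  step 27: m=14, q=30, a=1
  step 28: m=16, q=17, a=2
  step 29: m=18, q=26, a=1
  step 30: m=8, q=27, a=1
  step 31: m=19, q=15, a=3
  step 32: m=26, q=6, a=8
  step 33: m=22, q=47, a=1
  step 34: m=25, q=3, a=17
  step 35: m=26, q=30, a=1
  step 36: m=4, q=25, a=1
  step 37: m=21, q=13, a=3
  step 38: m=18, q=34, a=1
  step 39: m=16, q=15, a=2
  step 40: m=14, q=38, a=1
  step 41: m=24, q=5, a=10
  step 42: m=26, q=18, a=2
  step 43: m=10, q=37, a=1
  step 44: m=27, q=1, a=54
a_44 = 2*a_0 = 54, so the period closes here.
sqrt(766) = [27; 1, 2, 10, 1, 2, 1, 3, 1, 1, 17, 1, 8, 3, 1, 1, 2, 1, 2, 5, 5, 1, 26, 1, 5, 5, 2, 1, 2, 1, 1, 3, 8, 1, 17, 1, 1, 3, 1, 2, 1, 10, 2, 1, 54]
Period length = 44

44


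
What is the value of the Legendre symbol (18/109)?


p = 109 is prime, so compute (18/109) with the reciprocity algorithm (Jacobi-symbol steps: pull out 2s via (2/n), flip via reciprocity, reduce):
  pull out 2: (2/109) = -1  (since 109 mod 8 = 5)
  reciprocity: (9/109) -> +(109/9)
  reduce: (1/9)
  (1/9) = 1
Product of signs = -1
(18/109) = -1

-1


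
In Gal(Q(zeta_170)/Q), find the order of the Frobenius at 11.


The Frobenius at p in Gal(Q(zeta_n)/Q) = (Z/nZ)* is the class of p, so its order is ord_170(11), the smallest k >= 1 with 11^k = 1 mod 170.
n = 170 = 2 * 5 * 17, phi(170) = 64; the order divides phi(n).
Divisors of 64: 1, 2, 4, 8, 16, 32, 64
Repeated squaring mod 170: 11^1 = 11, 11^2 = 121, 11^4 = 21, 11^8 = 101, 11^16 = 1, 11^32 = 1, 11^64 = 1
Test divisors in increasing order:
  k=1: 11^1 = 11 mod 170
  k=2: 11^2 = 121 mod 170
  k=4: 11^4 = 21 mod 170
  k=8: 11^8 = 101 mod 170
  k=16: 11^16 = 1 mod 170  <- first divisor giving 1
Order = 16

16


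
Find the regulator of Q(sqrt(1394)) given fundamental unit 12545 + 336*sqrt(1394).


epsilon = 12545 + 336*sqrt(1394)
= 25090.0000
R = ln(25090.0000)
= 10.1302

10.1302


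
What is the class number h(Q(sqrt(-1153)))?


K = Q(sqrt(-1153)). d mod 4 = 3, so D = disc(K) = 4d = -4612
h(K) equals the number of primitive reduced positive-definite forms (a, b, c) = a*x^2 + b*x*y + c*y^2 with b^2 - 4ac = D,
where reduced means |b| <= a <= c, with b >= 0 whenever |b| = a or a = c, and primitive means gcd(a, b, c) = 1.
Reduced forces 3a^2 <= |D| = 4612, so 1 <= a <= 39; b must have the parity of D, and c = (b^2 - D)/(4a) must be an integer >= a.
Enumerate a = 1..39, b in [-a, a]:
  a=1: (1, 0, 1153)  [1]
  a=2: (2, 2, 577)  [1]
  a=3..6: none
  a=7: (7, -6, 166), (7, 6, 166)  [2]
  a=8..12: none
  a=13: (13, -4, 89), (13, 4, 89)  [2]
  a=14: (14, -6, 83), (14, 6, 83)  [2]
  a=15..18: none
  a=19: (19, -10, 62), (19, 10, 62)  [2]
  a=20..25: none
  a=26: (26, -22, 49), (26, 22, 49)  [2]
  a=27..28: none
  a=29: (29, -12, 41), (29, 12, 41)  [2]
  a=30: none
  a=31: (31, -10, 38), (31, 10, 38)  [2]
  a=32..39: none
Total reduced forms: 1 + 1 + 2 + 2 + 2 + 2 + 2 + 2 + 2 = 16
h = 16

16


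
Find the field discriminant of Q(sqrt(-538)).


For K = Q(sqrt(d)) with d squarefree: disc(K) = d if d = 1 mod 4, and disc(K) = 4d if d = 2 or 3 mod 4.
Here d = -538, and d mod 4 = 2.
d = 2 mod 4, not 1 (O_K = Z[sqrt(d)]), so disc(K) = 4d = 4 * (-538) = -2152

-2152


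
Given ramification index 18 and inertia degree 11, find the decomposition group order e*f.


|D_P| = e * f
= 18 * 11
= 198

198


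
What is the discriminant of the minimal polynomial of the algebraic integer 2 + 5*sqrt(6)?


The element 2 + 5*sqrt(6) has minimal polynomial:
x^2 - 4*x - 146
Discriminant = (-4)^2 - 4*(-146)
= 16 + 584
= 600

600


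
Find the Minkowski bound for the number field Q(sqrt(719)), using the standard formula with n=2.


d = 719, d mod 4 = 3, so disc(K) = 4d = 2876; |disc(K)| = 2876
Real quadratic field, so n = 2, s = r2 = 0, r1 = 2
M = (n!/n^n) * (4/pi)^s * sqrt(|disc(K)|) = (2!/2^2) * (4/pi)^0 * sqrt(2876)
= 0.5 * 1.000000 * 53.628351
= 26.8142

26.8142


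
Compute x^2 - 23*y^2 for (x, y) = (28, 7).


x^2 - d*y^2
= 28^2 - 23*7^2
= 784 - 1127
= -343

-343


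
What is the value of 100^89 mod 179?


p = 179 is prime and the exponent is (p-1)/2 = 89, so by Euler's criterion 100^89 = (100/179) = +1 or -1 mod 179.
Compute by square-and-multiply:
  89 = 64 + 16 + 8 + 1 (binary 1011001)
  Repeated squaring mod 179: 100^1 = 100, 100^2 = 155, 100^4 = 39, 100^8 = 89, 100^16 = 45, 100^32 = 56, 100^64 = 93
  100^89 = 100^64 * 100^16 * 100^8 * 100^1 = 93 * 45 * 89 * 100 mod 179
    93 * 45 = 4185 = 68 mod 179
    68 * 89 = 6052 = 145 mod 179
    145 * 100 = 14500 = 1 mod 179
  100^89 = 1 mod 179
Result 1: 100 is a quadratic residue mod 179.
100^89 mod 179 = 1

1


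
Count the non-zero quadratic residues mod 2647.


For prime p, the number of non-zero quadratic residues is (p-1)/2.
= (2647-1)/2
= 1323

1323


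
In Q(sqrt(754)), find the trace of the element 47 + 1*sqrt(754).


Tr(a + b*sqrt(d)) = (a + b*sqrt(d)) + (a - b*sqrt(d)) = 2a
= 2 * (47)
= 94

94


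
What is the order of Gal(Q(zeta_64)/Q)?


|Gal(Q(zeta_64)/Q)| = phi(64)
= 32

32


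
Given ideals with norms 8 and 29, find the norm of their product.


N(IJ) = N(I) * N(J)
= 8 * 29
= 232

232


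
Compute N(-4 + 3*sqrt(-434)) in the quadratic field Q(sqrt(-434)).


N(a + b*sqrt(d)) = a^2 - d*b^2
= (-4)^2 - (-434)*(3)^2
= 16 + 3906
= 3922

3922


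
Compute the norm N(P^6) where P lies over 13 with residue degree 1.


N(P^a) = p^(a*f)
= 13^(6*1)
= 13^6
= 4826809

4826809


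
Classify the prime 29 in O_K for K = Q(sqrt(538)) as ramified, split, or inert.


K = Q(sqrt(538)). Since d mod 4 = 2, disc(K) = 2152.
Check p | disc: 2152 mod 29 = 6.
p does not divide disc. Compute Legendre symbol (d/p):
16^((29-1)/2) mod 29 = 1
(d/p) = 1, so p splits: (p) = P*P' with e=1, f=1, g=2.
Therefore p is split.

split


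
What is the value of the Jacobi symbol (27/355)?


Compute (27/355) via quadratic reciprocity:
  reciprocity: (27/355) -> -(355/27)
  reduce: (4/27)
  pull out 2: (2/27) = -1  (since 27 mod 8 = 3)
  pull out 2: (2/27) = -1  (since 27 mod 8 = 3)
  (1/27) = 1
Product of signs = -1

-1


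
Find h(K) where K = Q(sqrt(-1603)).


K = Q(sqrt(-1603)). d mod 4 = 1, so D = disc(K) = d = -1603
h(K) equals the number of primitive reduced positive-definite forms (a, b, c) = a*x^2 + b*x*y + c*y^2 with b^2 - 4ac = D,
where reduced means |b| <= a <= c, with b >= 0 whenever |b| = a or a = c, and primitive means gcd(a, b, c) = 1.
Reduced forces 3a^2 <= |D| = 1603, so 1 <= a <= 23; b must have the parity of D, and c = (b^2 - D)/(4a) must be an integer >= a.
Enumerate a = 1..23, b in [-a, a]:
  a=1: (1, 1, 401)  [1]
  a=2..6: none
  a=7: (7, 7, 59)  [1]
  a=8..10: none
  a=11: (11, -5, 37), (11, 5, 37)  [2]
  a=12: none
  a=13: (13, -3, 31), (13, 3, 31)  [2]
  a=14..23: none
Total reduced forms: 1 + 1 + 2 + 2 = 6
h = 6

6


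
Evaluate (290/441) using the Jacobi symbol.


Compute (290/441) via quadratic reciprocity:
  pull out 2: (2/441) = +1  (since 441 mod 8 = 1)
  reciprocity: (145/441) -> +(441/145)
  reduce: (6/145)
  pull out 2: (2/145) = +1  (since 145 mod 8 = 1)
  reciprocity: (3/145) -> +(145/3)
  reduce: (1/3)
  (1/3) = 1
Product of signs = 1

1


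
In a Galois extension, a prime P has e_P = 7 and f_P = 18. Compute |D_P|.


|D_P| = e * f
= 7 * 18
= 126

126


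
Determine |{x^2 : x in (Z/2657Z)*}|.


For prime p, the number of non-zero quadratic residues is (p-1)/2.
= (2657-1)/2
= 1328

1328


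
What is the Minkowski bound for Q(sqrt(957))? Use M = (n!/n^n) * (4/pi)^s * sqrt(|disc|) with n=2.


d = 957, d mod 4 = 1, so disc(K) = d = 957; |disc(K)| = 957
Real quadratic field, so n = 2, s = r2 = 0, r1 = 2
M = (n!/n^n) * (4/pi)^s * sqrt(|disc(K)|) = (2!/2^2) * (4/pi)^0 * sqrt(957)
= 0.5 * 1.000000 * 30.935417
= 15.4677

15.4677


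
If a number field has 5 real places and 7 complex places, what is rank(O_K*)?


By Dirichlet's unit theorem:
rank = r1 + r2 - 1
= 5 + 7 - 1
= 11

11


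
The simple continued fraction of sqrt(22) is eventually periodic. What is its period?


Run the CF algorithm for sqrt(22).
a_0 = floor(sqrt(22)) = 4; set m_0=0, q_0=1.
Recurrence: m' = q*a - m,  q' = (d - m'^2)/q,  a' = floor((a_0 + m')/q').
  step 1: m=4, q=6, a=1
  step 2: m=2, q=3, a=2
  step 3: m=4, q=2, a=4
  step 4: m=4, q=3, a=2
  step 5: m=2, q=6, a=1
  step 6: m=4, q=1, a=8
a_6 = 2*a_0 = 8, so the period closes here.
sqrt(22) = [4; 1, 2, 4, 2, 1, 8]
Period length = 6

6


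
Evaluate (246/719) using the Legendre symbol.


p = 719 is prime, so compute (246/719) with the reciprocity algorithm (Jacobi-symbol steps: pull out 2s via (2/n), flip via reciprocity, reduce):
  pull out 2: (2/719) = +1  (since 719 mod 8 = 7)
  reciprocity: (123/719) -> -(719/123)
  reduce: (104/123)
  pull out 2: (2/123) = -1  (since 123 mod 8 = 3)
  pull out 2: (2/123) = -1  (since 123 mod 8 = 3)
  pull out 2: (2/123) = -1  (since 123 mod 8 = 3)
  reciprocity: (13/123) -> +(123/13)
  reduce: (6/13)
  pull out 2: (2/13) = -1  (since 13 mod 8 = 5)
  reciprocity: (3/13) -> +(13/3)
  reduce: (1/3)
  (1/3) = 1
Product of signs = -1
(246/719) = -1

-1


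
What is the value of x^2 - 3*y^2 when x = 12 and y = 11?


x^2 - d*y^2
= 12^2 - 3*11^2
= 144 - 363
= -219

-219


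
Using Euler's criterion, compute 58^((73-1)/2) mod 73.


p = 73 is prime and the exponent is (p-1)/2 = 36, so by Euler's criterion 58^36 = (58/73) = +1 or -1 mod 73.
Compute by square-and-multiply:
  36 = 32 + 4 (binary 100100)
  Repeated squaring mod 73: 58^1 = 58, 58^2 = 6, 58^4 = 36, 58^8 = 55, 58^16 = 32, 58^32 = 2
  58^36 = 58^32 * 58^4 = 2 * 36 mod 73
    2 * 36 = 72 = 72 mod 73
  58^36 = 72 mod 73
Result 72 = p - 1 = -1 mod 73: 58 is a quadratic non-residue mod 73. As a residue in [0, p-1] the value is 72.
58^36 mod 73 = 72

72


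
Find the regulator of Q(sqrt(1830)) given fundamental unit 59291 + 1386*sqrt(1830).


epsilon = 59291 + 1386*sqrt(1830)
= 118582.0000
R = ln(118582.0000)
= 11.6834

11.6834


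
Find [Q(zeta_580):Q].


The degree equals Euler's totient phi(580).
580 = 2^2 * 5 * 29
phi(580) = 224

224


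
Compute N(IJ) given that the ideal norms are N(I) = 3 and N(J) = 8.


N(IJ) = N(I) * N(J)
= 3 * 8
= 24

24


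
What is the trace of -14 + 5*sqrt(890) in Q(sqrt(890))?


Tr(a + b*sqrt(d)) = (a + b*sqrt(d)) + (a - b*sqrt(d)) = 2a
= 2 * (-14)
= -28

-28


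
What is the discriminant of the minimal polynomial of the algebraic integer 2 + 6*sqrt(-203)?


The element 2 + 6*sqrt(-203) has minimal polynomial:
x^2 - 4*x + 7312
Discriminant = (-4)^2 - 4*(7312)
= 16 - 29248
= -29232

-29232


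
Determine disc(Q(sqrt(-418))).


For K = Q(sqrt(d)) with d squarefree: disc(K) = d if d = 1 mod 4, and disc(K) = 4d if d = 2 or 3 mod 4.
Here d = -418, and d mod 4 = 2.
d = 2 mod 4, not 1 (O_K = Z[sqrt(d)]), so disc(K) = 4d = 4 * (-418) = -1672

-1672


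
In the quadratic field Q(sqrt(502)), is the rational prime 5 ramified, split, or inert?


K = Q(sqrt(502)). Since d mod 4 = 2, disc(K) = 2008.
Check p | disc: 2008 mod 5 = 3.
p does not divide disc. Compute Legendre symbol (d/p):
2^((5-1)/2) mod 5 = -1
(d/p) = -1, so p is inert: (p) stays prime with e=1, f=2, g=1.
Therefore p is inert.

inert


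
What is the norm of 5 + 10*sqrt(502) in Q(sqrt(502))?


N(a + b*sqrt(d)) = a^2 - d*b^2
= (5)^2 - (502)*(10)^2
= 25 - 50200
= -50175

-50175


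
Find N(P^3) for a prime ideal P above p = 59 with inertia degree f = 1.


N(P^a) = p^(a*f)
= 59^(3*1)
= 59^3
= 205379

205379


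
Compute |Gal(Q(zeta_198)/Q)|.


|Gal(Q(zeta_198)/Q)| = phi(198)
= 60

60


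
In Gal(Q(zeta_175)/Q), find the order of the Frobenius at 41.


The Frobenius at p in Gal(Q(zeta_n)/Q) = (Z/nZ)* is the class of p, so its order is ord_175(41), the smallest k >= 1 with 41^k = 1 mod 175.
n = 175 = 5^2 * 7, phi(175) = 120; the order divides phi(n).
Divisors of 120: 1, 2, 3, 4, 5, 6, 8, 10, 12, 15, 20, 24, 30, 40, 60, 120
Repeated squaring mod 175: 41^1 = 41, 41^2 = 106, 41^4 = 36, 41^8 = 71, 41^16 = 141, 41^32 = 106, 41^64 = 36
Test divisors in increasing order:
  k=1: 41^1 = 41 mod 175
  k=2: 41^2 = 106 mod 175
  k=3: 41^3 = 106 * 41 = 146 mod 175
  k=4: 41^4 = 36 mod 175
  k=5: 41^5 = 36 * 41 = 76 mod 175
  k=6: 41^6 = 36 * 106 = 141 mod 175
  k=8: 41^8 = 71 mod 175
  k=10: 41^10 = 71 * 106 = 1 mod 175  <- first divisor giving 1
Order = 10

10


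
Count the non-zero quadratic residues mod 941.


For prime p, the number of non-zero quadratic residues is (p-1)/2.
= (941-1)/2
= 470

470


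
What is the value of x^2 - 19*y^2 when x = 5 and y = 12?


x^2 - d*y^2
= 5^2 - 19*12^2
= 25 - 2736
= -2711

-2711


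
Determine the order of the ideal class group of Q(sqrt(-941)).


K = Q(sqrt(-941)). d mod 4 = 3, so D = disc(K) = 4d = -3764
h(K) equals the number of primitive reduced positive-definite forms (a, b, c) = a*x^2 + b*x*y + c*y^2 with b^2 - 4ac = D,
where reduced means |b| <= a <= c, with b >= 0 whenever |b| = a or a = c, and primitive means gcd(a, b, c) = 1.
Reduced forces 3a^2 <= |D| = 3764, so 1 <= a <= 35; b must have the parity of D, and c = (b^2 - D)/(4a) must be an integer >= a.
Enumerate a = 1..35, b in [-a, a]:
  a=1: (1, 0, 941)  [1]
  a=2: (2, 2, 471)  [1]
  a=3: (3, -2, 314), (3, 2, 314)  [2]
  a=4: none
  a=5: (5, -4, 189), (5, 4, 189)  [2]
  a=6: (6, -2, 157), (6, 2, 157)  [2]
  a=7: (7, -4, 135), (7, 4, 135)  [2]
  a=8: none
  a=9: (9, -4, 105), (9, 4, 105)  [2]
  a=10: (10, -6, 95), (10, 6, 95)  [2]
  a=11: (11, -8, 87), (11, 8, 87)  [2]
  a=12..13: none
  a=14: (14, -10, 69), (14, 10, 69)  [2]
  a=15: (15, -14, 66), (15, -4, 63), (15, 4, 63), (15, 14, 66)  [4]
  a=16..17: none
  a=18: (18, -14, 55), (18, 14, 55)  [2]
  a=19: (19, -6, 50), (19, 6, 50)  [2]
  a=20: none
  a=21: (21, -10, 46), (21, -4, 45), (21, 4, 45), (21, 10, 46)  [4]
  a=22: (22, -14, 45), (22, 14, 45)  [2]
  a=23: (23, -10, 42), (23, 10, 42)  [2]
  a=24: none
  a=25: (25, -6, 38), (25, 6, 38)  [2]
  a=26: none
  a=27: (27, -4, 35), (27, 4, 35)  [2]
  a=28: none
  a=29: (29, -8, 33), (29, 8, 33)  [2]
  a=30: (30, -26, 37), (30, -14, 33), (30, 14, 33), (30, 26, 37)  [4]
  a=31: (31, -24, 35), (31, 24, 35)  [2]
  a=32..35: none
Total reduced forms: 1 + 1 + 2 + 2 + 2 + 2 + 2 + 2 + 2 + 2 + 4 + 2 + 2 + 4 + 2 + 2 + 2 + 2 + 2 + 4 + 2 = 46
h = 46

46


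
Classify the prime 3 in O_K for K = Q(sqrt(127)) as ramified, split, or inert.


K = Q(sqrt(127)). Since d mod 4 = 3, disc(K) = 508.
Check p | disc: 508 mod 3 = 1.
p does not divide disc. Compute Legendre symbol (d/p):
1^((3-1)/2) mod 3 = 1
(d/p) = 1, so p splits: (p) = P*P' with e=1, f=1, g=2.
Therefore p is split.

split


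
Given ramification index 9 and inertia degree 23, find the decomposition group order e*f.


|D_P| = e * f
= 9 * 23
= 207

207


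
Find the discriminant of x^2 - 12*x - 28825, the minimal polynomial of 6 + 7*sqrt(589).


The element 6 + 7*sqrt(589) has minimal polynomial:
x^2 - 12*x - 28825
Discriminant = (-12)^2 - 4*(-28825)
= 144 + 115300
= 115444

115444


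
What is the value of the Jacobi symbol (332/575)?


Compute (332/575) via quadratic reciprocity:
  pull out 2: (2/575) = +1  (since 575 mod 8 = 7)
  pull out 2: (2/575) = +1  (since 575 mod 8 = 7)
  reciprocity: (83/575) -> -(575/83)
  reduce: (77/83)
  reciprocity: (77/83) -> +(83/77)
  reduce: (6/77)
  pull out 2: (2/77) = -1  (since 77 mod 8 = 5)
  reciprocity: (3/77) -> +(77/3)
  reduce: (2/3)
  pull out 2: (2/3) = -1  (since 3 mod 8 = 3)
  (1/3) = 1
Product of signs = -1

-1


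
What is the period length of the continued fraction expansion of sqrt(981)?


Run the CF algorithm for sqrt(981).
a_0 = floor(sqrt(981)) = 31; set m_0=0, q_0=1.
Recurrence: m' = q*a - m,  q' = (d - m'^2)/q,  a' = floor((a_0 + m')/q').
  step 1: m=31, q=20, a=3
  step 2: m=29, q=7, a=8
  step 3: m=27, q=36, a=1
  step 4: m=9, q=25, a=1
  step 5: m=16, q=29, a=1
  step 6: m=13, q=28, a=1
  step 7: m=15, q=27, a=1
  step 8: m=12, q=31, a=1
  step 9: m=19, q=20, a=2
  step 10: m=21, q=27, a=1
  step 11: m=6, q=35, a=1
  step 12: m=29, q=4, a=15
  step 13: m=31, q=5, a=12
  step 14: m=29, q=28, a=2
  step 15: m=27, q=9, a=6
  step 16: m=27, q=28, a=2
  step 17: m=29, q=5, a=12
  step 18: m=31, q=4, a=15
  step 19: m=29, q=35, a=1
  step 20: m=6, q=27, a=1
  step 21: m=21, q=20, a=2
  step 22: m=19, q=31, a=1
  step 23: m=12, q=27, a=1
  step 24: m=15, q=28, a=1
  step 25: m=13, q=29, a=1
  step 26: m=16, q=25, a=1
  step 27: m=9, q=36, a=1
  step 28: m=27, q=7, a=8
  step 29: m=29, q=20, a=3
  step 30: m=31, q=1, a=62
a_30 = 2*a_0 = 62, so the period closes here.
sqrt(981) = [31; 3, 8, 1, 1, 1, 1, 1, 1, 2, 1, 1, 15, 12, 2, 6, 2, 12, 15, 1, 1, 2, 1, 1, 1, 1, 1, 1, 8, 3, 62]
Period length = 30

30


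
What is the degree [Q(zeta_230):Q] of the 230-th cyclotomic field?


The degree equals Euler's totient phi(230).
230 = 2 * 5 * 23
phi(230) = 88

88


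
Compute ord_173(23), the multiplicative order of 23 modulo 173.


We want ord_173(23), the smallest k >= 1 with 23^k = 1 mod 173.
n = 173 = 173, phi(173) = 172; the order divides phi(n).
Divisors of 172: 1, 2, 4, 43, 86, 172
Repeated squaring mod 173: 23^1 = 23, 23^2 = 10, 23^4 = 100, 23^8 = 139, 23^16 = 118, 23^32 = 84, 23^64 = 136, 23^128 = 158
Test divisors in increasing order:
  k=1: 23^1 = 23 mod 173
  k=2: 23^2 = 10 mod 173
  k=4: 23^4 = 100 mod 173
  k=43: 23^43 = 84 * 139 * 10 * 23 = 1 mod 173  <- first divisor giving 1
Order = 43

43


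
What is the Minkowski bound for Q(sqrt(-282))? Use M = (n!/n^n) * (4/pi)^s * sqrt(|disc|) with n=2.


d = -282, d mod 4 = 2, so disc(K) = 4d = -1128; |disc(K)| = 1128
Imaginary quadratic field, so n = 2, s = r2 = 1, r1 = 0
M = (n!/n^n) * (4/pi)^s * sqrt(|disc(K)|) = (2!/2^2) * (4/pi)^1 * sqrt(1128)
= 0.5 * 1.273240 * 33.585711
= 21.3813

21.3813


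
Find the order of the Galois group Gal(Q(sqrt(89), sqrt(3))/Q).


The 2 square roots of distinct primes are multiplicatively independent over Q,
so [K:Q] = 2^2 and Gal(K/Q) is isomorphic to (Z/2Z)^2.
|Gal| = 2^2 = 4

4


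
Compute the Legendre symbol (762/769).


p = 769 is prime, so compute (762/769) with the reciprocity algorithm (Jacobi-symbol steps: pull out 2s via (2/n), flip via reciprocity, reduce):
  pull out 2: (2/769) = +1  (since 769 mod 8 = 1)
  reciprocity: (381/769) -> +(769/381)
  reduce: (7/381)
  reciprocity: (7/381) -> +(381/7)
  reduce: (3/7)
  reciprocity: (3/7) -> -(7/3)
  reduce: (1/3)
  (1/3) = 1
Product of signs = -1
(762/769) = -1

-1


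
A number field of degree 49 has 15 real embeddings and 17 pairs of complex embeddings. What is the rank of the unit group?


By Dirichlet's unit theorem:
rank = r1 + r2 - 1
= 15 + 17 - 1
= 31

31


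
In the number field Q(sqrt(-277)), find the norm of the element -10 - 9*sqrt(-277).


N(a + b*sqrt(d)) = a^2 - d*b^2
= (-10)^2 - (-277)*(-9)^2
= 100 + 22437
= 22537

22537


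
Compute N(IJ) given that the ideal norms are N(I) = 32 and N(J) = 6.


N(IJ) = N(I) * N(J)
= 32 * 6
= 192

192


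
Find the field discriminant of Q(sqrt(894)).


For K = Q(sqrt(d)) with d squarefree: disc(K) = d if d = 1 mod 4, and disc(K) = 4d if d = 2 or 3 mod 4.
Here d = 894, and d mod 4 = 2.
d = 2 mod 4, not 1 (O_K = Z[sqrt(d)]), so disc(K) = 4d = 4 * (894) = 3576

3576


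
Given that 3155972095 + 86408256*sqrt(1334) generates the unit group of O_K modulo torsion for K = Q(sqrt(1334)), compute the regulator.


epsilon = 3155972095 + 86408256*sqrt(1334)
= 6.3119e+09
R = ln(6.3119e+09)
= 22.5657

22.5657


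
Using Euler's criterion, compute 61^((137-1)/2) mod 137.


p = 137 is prime and the exponent is (p-1)/2 = 68, so by Euler's criterion 61^68 = (61/137) = +1 or -1 mod 137.
Compute by square-and-multiply:
  68 = 64 + 4 (binary 1000100)
  Repeated squaring mod 137: 61^1 = 61, 61^2 = 22, 61^4 = 73, 61^8 = 123, 61^16 = 59, 61^32 = 56, 61^64 = 122
  61^68 = 61^64 * 61^4 = 122 * 73 mod 137
    122 * 73 = 8906 = 1 mod 137
  61^68 = 1 mod 137
Result 1: 61 is a quadratic residue mod 137.
61^68 mod 137 = 1

1


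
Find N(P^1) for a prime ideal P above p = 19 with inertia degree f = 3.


N(P^a) = p^(a*f)
= 19^(1*3)
= 19^3
= 6859

6859


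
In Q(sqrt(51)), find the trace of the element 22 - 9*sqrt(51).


Tr(a + b*sqrt(d)) = (a + b*sqrt(d)) + (a - b*sqrt(d)) = 2a
= 2 * (22)
= 44

44


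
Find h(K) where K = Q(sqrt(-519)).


K = Q(sqrt(-519)). d mod 4 = 1, so D = disc(K) = d = -519
h(K) equals the number of primitive reduced positive-definite forms (a, b, c) = a*x^2 + b*x*y + c*y^2 with b^2 - 4ac = D,
where reduced means |b| <= a <= c, with b >= 0 whenever |b| = a or a = c, and primitive means gcd(a, b, c) = 1.
Reduced forces 3a^2 <= |D| = 519, so 1 <= a <= 13; b must have the parity of D, and c = (b^2 - D)/(4a) must be an integer >= a.
Enumerate a = 1..13, b in [-a, a]:
  a=1: (1, 1, 130)  [1]
  a=2: (2, -1, 65), (2, 1, 65)  [2]
  a=3: (3, 3, 44)  [1]
  a=4: (4, -3, 33), (4, 3, 33)  [2]
  a=5: (5, -1, 26), (5, 1, 26)  [2]
  a=6: (6, -3, 22), (6, 3, 22)  [2]
  a=7: none
  a=8: (8, -5, 17), (8, 5, 17)  [2]
  a=9: none
  a=10: (10, -9, 15), (10, -1, 13), (10, 1, 13), (10, 9, 15)  [4]
  a=11: (11, -3, 12), (11, 3, 12)  [2]
  a=12..13: none
Total reduced forms: 1 + 2 + 1 + 2 + 2 + 2 + 2 + 4 + 2 = 18
h = 18

18
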